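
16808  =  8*2101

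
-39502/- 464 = 85 + 31/232= 85.13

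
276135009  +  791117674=1067252683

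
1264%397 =73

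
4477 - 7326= - 2849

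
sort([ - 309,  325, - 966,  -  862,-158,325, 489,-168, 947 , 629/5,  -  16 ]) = [-966,-862, - 309,- 168, - 158,-16,  629/5,  325,325 , 489,947] 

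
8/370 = 4/185 =0.02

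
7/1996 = 7/1996 = 0.00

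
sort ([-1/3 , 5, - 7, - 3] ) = [  -  7, - 3 , - 1/3,5] 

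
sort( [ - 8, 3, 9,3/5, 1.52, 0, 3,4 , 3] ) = [ - 8, 0, 3/5,1.52,3,  3, 3, 4, 9] 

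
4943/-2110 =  - 3 + 1387/2110 = -2.34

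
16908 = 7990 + 8918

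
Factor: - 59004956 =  - 2^2*19^1*59^1*13159^1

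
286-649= -363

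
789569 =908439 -118870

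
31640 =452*70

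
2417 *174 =420558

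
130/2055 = 26/411 = 0.06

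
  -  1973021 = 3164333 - 5137354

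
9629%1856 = 349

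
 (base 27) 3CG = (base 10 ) 2527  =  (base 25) 412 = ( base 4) 213133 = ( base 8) 4737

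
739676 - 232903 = 506773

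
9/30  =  3/10 = 0.30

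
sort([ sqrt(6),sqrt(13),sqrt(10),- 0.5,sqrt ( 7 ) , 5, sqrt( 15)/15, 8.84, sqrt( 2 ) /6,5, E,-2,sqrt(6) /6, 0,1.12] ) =[-2, -0.5,0,sqrt (2)/6, sqrt( 15)/15,sqrt (6) /6,1.12,sqrt( 6),sqrt( 7),E,sqrt (10),sqrt( 13), 5, 5,  8.84]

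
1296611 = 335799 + 960812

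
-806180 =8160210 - 8966390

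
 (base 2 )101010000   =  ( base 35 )9L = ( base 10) 336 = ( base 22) f6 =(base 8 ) 520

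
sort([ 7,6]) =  [6,  7] 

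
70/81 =70/81 = 0.86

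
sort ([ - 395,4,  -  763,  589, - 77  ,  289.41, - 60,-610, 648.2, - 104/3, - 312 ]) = [-763 , - 610, - 395,-312, -77, - 60, - 104/3, 4,289.41,  589,648.2 ] 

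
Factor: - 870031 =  - 870031^1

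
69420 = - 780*(  -  89 ) 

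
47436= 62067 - 14631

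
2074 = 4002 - 1928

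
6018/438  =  13 + 54/73=13.74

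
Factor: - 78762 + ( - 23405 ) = -13^1*29^1  *271^1 = - 102167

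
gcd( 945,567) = 189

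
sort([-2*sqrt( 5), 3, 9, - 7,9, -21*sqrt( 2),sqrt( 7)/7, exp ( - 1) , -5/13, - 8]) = [ - 21 *sqrt( 2), -8, - 7, - 2  *  sqrt ( 5), - 5/13, exp ( - 1), sqrt (7)/7 , 3, 9, 9]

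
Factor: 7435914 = 2^1*3^1*1239319^1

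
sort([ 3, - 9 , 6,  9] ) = [-9,3, 6, 9 ]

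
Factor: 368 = 2^4*23^1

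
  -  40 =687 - 727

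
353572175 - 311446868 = 42125307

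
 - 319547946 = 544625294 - 864173240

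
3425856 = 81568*42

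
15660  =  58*270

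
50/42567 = 50/42567 = 0.00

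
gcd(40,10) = 10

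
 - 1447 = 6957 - 8404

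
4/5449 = 4/5449 = 0.00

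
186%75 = 36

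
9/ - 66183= - 1  +  22058/22061  =  -  0.00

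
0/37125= 0 = 0.00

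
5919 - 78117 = -72198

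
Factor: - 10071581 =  - 13^1* 367^1*2111^1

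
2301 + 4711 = 7012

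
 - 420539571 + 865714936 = 445175365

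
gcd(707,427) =7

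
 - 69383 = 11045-80428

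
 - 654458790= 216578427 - 871037217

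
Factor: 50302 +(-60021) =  - 9719 = - 9719^1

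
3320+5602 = 8922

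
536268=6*89378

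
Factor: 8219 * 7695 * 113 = 3^4*5^1*19^1*113^1*8219^1 = 7146708165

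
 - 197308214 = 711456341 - 908764555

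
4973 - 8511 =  - 3538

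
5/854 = 5/854 = 0.01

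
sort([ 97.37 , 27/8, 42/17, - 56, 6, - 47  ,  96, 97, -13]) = [ - 56,-47,  -  13,42/17,27/8 , 6,96, 97,97.37]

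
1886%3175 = 1886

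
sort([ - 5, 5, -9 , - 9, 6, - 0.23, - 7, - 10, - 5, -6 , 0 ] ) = [-10,  -  9 , - 9 ,-7, - 6, - 5,  -  5,  -  0.23 , 0, 5, 6]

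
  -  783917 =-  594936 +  - 188981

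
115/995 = 23/199 = 0.12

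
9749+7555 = 17304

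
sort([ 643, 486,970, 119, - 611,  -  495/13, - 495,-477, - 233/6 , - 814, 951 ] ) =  [ - 814, - 611, - 495, - 477, - 233/6  ,  -  495/13, 119, 486, 643,951, 970]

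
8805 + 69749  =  78554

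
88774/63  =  12682/9 = 1409.11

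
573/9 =63+2/3 = 63.67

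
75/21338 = 75/21338 = 0.00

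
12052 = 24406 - 12354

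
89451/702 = 3313/26 = 127.42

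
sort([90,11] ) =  [11,90]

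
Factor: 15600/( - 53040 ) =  -5/17 = - 5^1* 17^( - 1 ) 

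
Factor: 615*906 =557190 = 2^1*3^2*5^1*41^1*151^1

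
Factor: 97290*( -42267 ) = -4112156430 = -2^1*3^3*5^1*23^1*47^1*73^1*193^1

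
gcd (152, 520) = 8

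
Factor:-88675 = -5^2 * 3547^1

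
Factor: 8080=2^4*5^1*101^1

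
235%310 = 235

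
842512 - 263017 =579495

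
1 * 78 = 78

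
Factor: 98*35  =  2^1*5^1 * 7^3 = 3430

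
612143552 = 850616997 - 238473445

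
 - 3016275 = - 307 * 9825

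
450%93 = 78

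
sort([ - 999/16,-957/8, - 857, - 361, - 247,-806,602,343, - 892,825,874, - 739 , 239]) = [- 892,-857, - 806, - 739,-361, - 247, - 957/8, - 999/16,  239,343,602,  825,874]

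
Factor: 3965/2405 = 37^(  -  1 )*61^1 = 61/37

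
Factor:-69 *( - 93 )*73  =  468441 = 3^2  *23^1*31^1 * 73^1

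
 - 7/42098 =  - 1 + 6013/6014 = -  0.00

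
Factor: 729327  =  3^1*243109^1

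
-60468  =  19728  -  80196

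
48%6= 0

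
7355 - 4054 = 3301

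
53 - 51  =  2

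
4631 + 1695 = 6326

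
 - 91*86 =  - 7826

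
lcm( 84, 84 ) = 84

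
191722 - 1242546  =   - 1050824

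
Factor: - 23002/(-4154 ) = 371/67 = 7^1 * 53^1*67^(-1) 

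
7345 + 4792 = 12137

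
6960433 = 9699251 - 2738818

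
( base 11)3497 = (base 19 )cd4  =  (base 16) 11e7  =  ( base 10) 4583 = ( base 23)8F6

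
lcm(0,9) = 0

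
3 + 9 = 12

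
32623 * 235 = 7666405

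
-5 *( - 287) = 1435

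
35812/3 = 11937 + 1/3 = 11937.33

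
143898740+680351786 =824250526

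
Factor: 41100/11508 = 5^2*7^( - 1 ) = 25/7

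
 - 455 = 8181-8636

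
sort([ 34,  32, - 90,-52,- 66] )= [ - 90 , - 66, - 52, 32, 34] 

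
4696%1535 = 91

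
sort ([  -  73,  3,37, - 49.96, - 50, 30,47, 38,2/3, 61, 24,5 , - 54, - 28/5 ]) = [ - 73,- 54, - 50, - 49.96, - 28/5, 2/3,3, 5,24, 30,37, 38, 47,61 ] 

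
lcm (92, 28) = 644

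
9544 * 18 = 171792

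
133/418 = 7/22 = 0.32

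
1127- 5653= - 4526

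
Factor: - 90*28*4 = -2^5*3^2*5^1*7^1= - 10080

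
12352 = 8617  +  3735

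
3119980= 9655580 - 6535600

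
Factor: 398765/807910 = 2^( - 1)*461^1*467^(  -  1) = 461/934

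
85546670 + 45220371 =130767041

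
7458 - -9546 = 17004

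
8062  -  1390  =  6672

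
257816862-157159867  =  100656995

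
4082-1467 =2615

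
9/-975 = -1+322/325 = - 0.01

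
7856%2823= 2210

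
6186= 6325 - 139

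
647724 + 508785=1156509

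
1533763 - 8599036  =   - 7065273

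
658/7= 94 = 94.00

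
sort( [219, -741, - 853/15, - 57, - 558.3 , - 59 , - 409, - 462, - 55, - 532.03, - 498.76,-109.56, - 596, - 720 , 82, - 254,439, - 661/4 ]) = [ - 741 , - 720,-596,-558.3, - 532.03, - 498.76, - 462, - 409, - 254, - 661/4, - 109.56,- 59,-57, - 853/15, - 55,82,219, 439]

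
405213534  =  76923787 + 328289747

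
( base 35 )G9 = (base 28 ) k9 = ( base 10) 569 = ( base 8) 1071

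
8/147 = 8/147 = 0.05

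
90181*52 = 4689412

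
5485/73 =5485/73 = 75.14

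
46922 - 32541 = 14381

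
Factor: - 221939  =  -19^1*11681^1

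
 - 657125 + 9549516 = 8892391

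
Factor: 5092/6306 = 2546/3153 = 2^1 * 3^( -1 )*19^1*67^1*1051^( - 1)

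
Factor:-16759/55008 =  - 2^( -5)*3^(-2) * 191^( - 1 )*16759^1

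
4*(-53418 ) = -213672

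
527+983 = 1510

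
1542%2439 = 1542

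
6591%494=169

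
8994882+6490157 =15485039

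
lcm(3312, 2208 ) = 6624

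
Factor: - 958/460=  - 479/230 = -2^( -1)*5^( - 1 ) * 23^(  -  1) *479^1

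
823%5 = 3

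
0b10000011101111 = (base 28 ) AL3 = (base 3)102120021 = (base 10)8431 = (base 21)j2a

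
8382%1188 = 66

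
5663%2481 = 701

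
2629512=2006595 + 622917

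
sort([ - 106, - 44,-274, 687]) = [-274, - 106 , -44,  687 ]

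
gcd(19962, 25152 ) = 6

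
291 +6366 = 6657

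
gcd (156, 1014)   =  78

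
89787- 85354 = 4433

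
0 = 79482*0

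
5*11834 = 59170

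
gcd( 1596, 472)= 4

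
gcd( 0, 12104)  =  12104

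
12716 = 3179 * 4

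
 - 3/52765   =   - 1  +  52762/52765 = - 0.00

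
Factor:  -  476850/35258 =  - 3^1 *5^2*11^1*61^( - 1 ) = - 825/61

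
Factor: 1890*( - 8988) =-16987320 = - 2^3*3^4 * 5^1 * 7^2 *107^1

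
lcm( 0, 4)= 0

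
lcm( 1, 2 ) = 2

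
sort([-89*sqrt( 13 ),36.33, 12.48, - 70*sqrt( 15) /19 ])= [-89 * sqrt( 13), - 70*sqrt( 15 )/19,12.48,36.33] 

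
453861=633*717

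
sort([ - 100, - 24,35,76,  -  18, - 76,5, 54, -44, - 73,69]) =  [-100, -76,-73, - 44 ,  -  24,-18,5, 35,54, 69,76 ]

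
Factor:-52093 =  - 113^1*461^1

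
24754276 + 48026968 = 72781244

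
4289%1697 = 895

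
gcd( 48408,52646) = 2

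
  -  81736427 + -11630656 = - 93367083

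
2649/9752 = 2649/9752  =  0.27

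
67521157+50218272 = 117739429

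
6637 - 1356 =5281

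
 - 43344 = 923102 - 966446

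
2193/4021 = 2193/4021 = 0.55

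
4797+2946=7743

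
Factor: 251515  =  5^1*11^1*17^1*269^1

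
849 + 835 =1684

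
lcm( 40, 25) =200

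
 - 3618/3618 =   -  1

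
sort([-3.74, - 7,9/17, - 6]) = [ - 7, - 6,-3.74, 9/17]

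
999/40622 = 999/40622=0.02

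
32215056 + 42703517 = 74918573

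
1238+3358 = 4596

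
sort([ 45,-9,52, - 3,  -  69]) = [-69,-9, - 3,45,52]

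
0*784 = 0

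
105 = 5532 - 5427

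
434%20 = 14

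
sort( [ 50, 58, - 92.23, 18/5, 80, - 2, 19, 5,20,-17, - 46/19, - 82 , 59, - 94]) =[ - 94, - 92.23, - 82, - 17, - 46/19, - 2, 18/5, 5,19, 20, 50, 58, 59 , 80]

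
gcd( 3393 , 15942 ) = 3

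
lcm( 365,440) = 32120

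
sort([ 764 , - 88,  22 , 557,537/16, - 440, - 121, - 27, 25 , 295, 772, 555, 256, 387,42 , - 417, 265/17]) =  [ - 440, - 417 ,-121,-88, - 27, 265/17, 22,25 , 537/16, 42,256,  295, 387,555, 557, 764,772 ]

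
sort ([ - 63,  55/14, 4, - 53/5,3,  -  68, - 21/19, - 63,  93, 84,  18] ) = [ - 68, - 63 , - 63, - 53/5, - 21/19, 3, 55/14 , 4,  18, 84 , 93]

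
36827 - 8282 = 28545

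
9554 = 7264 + 2290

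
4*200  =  800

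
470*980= 460600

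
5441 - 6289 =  - 848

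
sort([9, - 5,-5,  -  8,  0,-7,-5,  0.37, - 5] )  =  [ -8  ,-7,-5,- 5, - 5, - 5,0, 0.37, 9] 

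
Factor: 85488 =2^4*3^1*13^1 * 137^1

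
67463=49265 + 18198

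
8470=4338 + 4132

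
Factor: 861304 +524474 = 1385778 = 2^1*3^1 * 71^1*3253^1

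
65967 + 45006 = 110973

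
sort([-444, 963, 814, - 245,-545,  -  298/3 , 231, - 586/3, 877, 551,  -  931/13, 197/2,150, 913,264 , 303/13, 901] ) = [-545,  -  444, - 245,- 586/3 , - 298/3,-931/13,  303/13,197/2,  150,231 , 264 , 551,814, 877, 901, 913, 963]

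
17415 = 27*645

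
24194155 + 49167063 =73361218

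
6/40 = 3/20=0.15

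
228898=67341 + 161557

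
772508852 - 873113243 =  - 100604391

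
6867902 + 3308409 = 10176311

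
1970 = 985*2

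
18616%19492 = 18616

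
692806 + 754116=1446922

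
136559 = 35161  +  101398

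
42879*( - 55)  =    -  2358345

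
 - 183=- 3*61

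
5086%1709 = 1668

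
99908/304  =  328 + 49/76 = 328.64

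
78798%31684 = 15430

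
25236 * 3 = 75708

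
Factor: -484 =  - 2^2 * 11^2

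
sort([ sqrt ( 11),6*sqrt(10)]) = [ sqrt ( 11), 6*sqrt(10)]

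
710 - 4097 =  - 3387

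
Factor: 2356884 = 2^2*3^3*139^1*157^1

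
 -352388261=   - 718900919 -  - 366512658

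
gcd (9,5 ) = 1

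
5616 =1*5616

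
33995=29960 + 4035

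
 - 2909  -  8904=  - 11813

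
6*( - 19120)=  - 114720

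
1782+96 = 1878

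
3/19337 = 3/19337 = 0.00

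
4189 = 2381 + 1808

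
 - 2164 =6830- 8994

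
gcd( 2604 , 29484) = 84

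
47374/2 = 23687 = 23687.00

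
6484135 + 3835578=10319713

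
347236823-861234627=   -  513997804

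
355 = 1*355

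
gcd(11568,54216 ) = 24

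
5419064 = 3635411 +1783653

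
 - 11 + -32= -43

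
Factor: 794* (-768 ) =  - 609792 = - 2^9*3^1*397^1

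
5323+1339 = 6662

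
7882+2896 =10778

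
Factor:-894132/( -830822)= 918/853 = 2^1*3^3*17^1 * 853^(  -  1)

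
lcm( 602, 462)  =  19866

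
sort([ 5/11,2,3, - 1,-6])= [ - 6,-1,5/11, 2,3 ] 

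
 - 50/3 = - 50/3 = - 16.67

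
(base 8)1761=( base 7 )2641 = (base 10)1009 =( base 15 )474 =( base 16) 3f1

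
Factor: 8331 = 3^1 *2777^1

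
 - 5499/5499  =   - 1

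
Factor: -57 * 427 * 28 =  - 2^2*3^1*7^2*19^1 * 61^1 = - 681492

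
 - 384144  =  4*(- 96036) 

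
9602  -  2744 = 6858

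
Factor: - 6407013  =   - 3^1 * 61^1*157^1*223^1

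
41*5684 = 233044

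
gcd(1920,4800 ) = 960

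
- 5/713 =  - 1 + 708/713 = -0.01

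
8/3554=4/1777 =0.00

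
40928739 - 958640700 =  - 917711961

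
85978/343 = 85978/343 = 250.66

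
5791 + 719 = 6510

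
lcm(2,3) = 6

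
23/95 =23/95 = 0.24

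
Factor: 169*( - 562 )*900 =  - 2^3 * 3^2*5^2 * 13^2*281^1=- 85480200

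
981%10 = 1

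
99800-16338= 83462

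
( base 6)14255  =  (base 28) 2or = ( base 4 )203123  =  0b100011011011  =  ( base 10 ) 2267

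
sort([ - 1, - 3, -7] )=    [-7, - 3, - 1] 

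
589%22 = 17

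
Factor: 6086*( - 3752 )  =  - 2^4*  7^1 *17^1*67^1*179^1 = - 22834672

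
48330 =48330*1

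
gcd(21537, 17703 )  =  9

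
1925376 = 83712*23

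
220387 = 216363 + 4024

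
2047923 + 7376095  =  9424018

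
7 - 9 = - 2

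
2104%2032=72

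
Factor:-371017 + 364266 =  - 6751 =-  43^1*157^1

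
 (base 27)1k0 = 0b10011110101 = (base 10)1269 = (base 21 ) 2i9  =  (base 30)1c9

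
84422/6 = 42211/3= 14070.33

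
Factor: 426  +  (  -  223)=7^1  *  29^1 = 203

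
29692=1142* 26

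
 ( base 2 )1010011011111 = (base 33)4tu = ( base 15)18B3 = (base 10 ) 5343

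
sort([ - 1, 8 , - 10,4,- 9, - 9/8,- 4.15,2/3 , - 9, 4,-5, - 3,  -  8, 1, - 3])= [ - 10,- 9, - 9, - 8, - 5,  -  4.15, - 3, - 3,-9/8 , - 1, 2/3,1,4,4,8]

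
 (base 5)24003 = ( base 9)2357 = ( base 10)1753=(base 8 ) 3331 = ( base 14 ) 8D3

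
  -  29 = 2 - 31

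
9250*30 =277500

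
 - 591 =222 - 813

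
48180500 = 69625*692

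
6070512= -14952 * (-406)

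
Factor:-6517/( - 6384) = 49/48 =2^(-4)*3^( - 1)*7^2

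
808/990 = 404/495 = 0.82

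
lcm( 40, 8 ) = 40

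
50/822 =25/411 =0.06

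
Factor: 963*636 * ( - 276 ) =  - 169041168 = - 2^4*3^4*23^1*53^1* 107^1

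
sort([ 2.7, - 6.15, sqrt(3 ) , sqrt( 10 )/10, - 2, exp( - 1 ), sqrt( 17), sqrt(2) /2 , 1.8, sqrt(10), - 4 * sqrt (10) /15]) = [-6.15, - 2, - 4*sqrt( 10) /15, sqrt (10) /10, exp( - 1), sqrt( 2)/2,  sqrt( 3 ),1.8,2.7,  sqrt( 10 ), sqrt( 17)]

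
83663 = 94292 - 10629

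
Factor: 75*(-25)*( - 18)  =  2^1*3^3 *5^4 = 33750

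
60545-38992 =21553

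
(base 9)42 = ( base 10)38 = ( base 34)14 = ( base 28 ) 1A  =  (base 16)26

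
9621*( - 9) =-86589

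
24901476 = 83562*298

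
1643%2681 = 1643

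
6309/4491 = 1 + 202/499= 1.40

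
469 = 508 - 39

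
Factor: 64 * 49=2^6*7^2 = 3136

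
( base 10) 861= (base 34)pb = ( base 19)276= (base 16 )35d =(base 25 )19b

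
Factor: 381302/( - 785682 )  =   - 3^ ( - 2) * 83^1*2297^1 * 43649^( - 1)  =  - 190651/392841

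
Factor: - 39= - 3^1 *13^1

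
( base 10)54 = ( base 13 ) 42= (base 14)3c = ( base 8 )66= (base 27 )20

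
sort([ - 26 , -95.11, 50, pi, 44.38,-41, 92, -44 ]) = [  -  95.11,- 44,-41  ,- 26 , pi, 44.38,50, 92]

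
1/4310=1/4310 = 0.00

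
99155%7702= 6731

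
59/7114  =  59/7114  =  0.01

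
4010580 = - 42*(  -  95490 )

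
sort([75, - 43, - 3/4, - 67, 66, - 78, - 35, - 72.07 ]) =[ - 78,  -  72.07, - 67, - 43, - 35, - 3/4,66, 75 ] 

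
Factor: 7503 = 3^1*41^1*61^1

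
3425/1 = 3425 = 3425.00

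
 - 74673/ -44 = 1697 + 5/44 = 1697.11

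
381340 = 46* 8290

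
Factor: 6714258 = 2^1*3^1*19^1*58897^1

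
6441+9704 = 16145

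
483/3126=161/1042=0.15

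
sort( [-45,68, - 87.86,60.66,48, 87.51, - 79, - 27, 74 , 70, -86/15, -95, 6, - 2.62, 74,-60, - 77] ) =[ - 95, - 87.86, - 79,- 77, - 60, - 45 , - 27, - 86/15, - 2.62,6, 48, 60.66, 68, 70,74, 74, 87.51] 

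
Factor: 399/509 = 3^1*7^1*19^1*509^( - 1)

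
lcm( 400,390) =15600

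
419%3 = 2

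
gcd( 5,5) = 5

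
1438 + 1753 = 3191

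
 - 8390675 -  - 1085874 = - 7304801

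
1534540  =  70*21922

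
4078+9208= 13286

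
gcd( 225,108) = 9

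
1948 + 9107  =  11055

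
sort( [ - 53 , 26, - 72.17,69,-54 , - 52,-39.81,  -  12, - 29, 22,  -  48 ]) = [ - 72.17,  -  54,  -  53,-52,- 48, - 39.81, - 29,-12,22, 26,69]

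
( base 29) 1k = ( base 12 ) 41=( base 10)49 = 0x31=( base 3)1211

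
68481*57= 3903417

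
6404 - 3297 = 3107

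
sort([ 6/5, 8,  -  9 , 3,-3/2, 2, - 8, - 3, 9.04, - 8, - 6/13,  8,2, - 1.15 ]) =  [ - 9, - 8, - 8, - 3,  -  3/2,- 1.15, - 6/13, 6/5,2, 2,3, 8, 8,9.04] 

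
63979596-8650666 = 55328930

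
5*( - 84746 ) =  - 423730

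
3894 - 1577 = 2317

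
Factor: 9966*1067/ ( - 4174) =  - 3^1 * 11^2*97^1*151^1*2087^( -1 ) = - 5316861/2087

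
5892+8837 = 14729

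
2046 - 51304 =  - 49258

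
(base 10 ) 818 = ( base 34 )o2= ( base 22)1f4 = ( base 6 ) 3442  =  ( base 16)332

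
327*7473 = 2443671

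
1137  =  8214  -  7077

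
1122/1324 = 561/662 = 0.85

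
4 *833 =3332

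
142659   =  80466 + 62193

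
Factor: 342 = 2^1*3^2*19^1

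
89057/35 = 89057/35  =  2544.49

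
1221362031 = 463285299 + 758076732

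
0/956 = 0 =0.00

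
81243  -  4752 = 76491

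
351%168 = 15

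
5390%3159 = 2231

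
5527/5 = 1105 + 2/5 = 1105.40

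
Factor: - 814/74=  - 11^1= - 11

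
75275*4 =301100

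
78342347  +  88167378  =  166509725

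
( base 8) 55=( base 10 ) 45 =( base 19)27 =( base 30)1F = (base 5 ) 140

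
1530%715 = 100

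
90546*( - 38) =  - 3440748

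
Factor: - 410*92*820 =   -  2^5 * 5^2*23^1*41^2 = - 30930400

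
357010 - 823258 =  -466248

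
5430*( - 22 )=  - 119460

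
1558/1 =1558 = 1558.00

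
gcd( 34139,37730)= 7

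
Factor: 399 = 3^1*7^1*19^1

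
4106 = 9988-5882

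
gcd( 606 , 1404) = 6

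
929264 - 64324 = 864940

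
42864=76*564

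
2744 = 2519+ 225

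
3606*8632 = 31126992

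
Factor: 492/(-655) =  - 2^2*3^1*5^(-1 )*41^1*131^( - 1)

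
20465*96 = 1964640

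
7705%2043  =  1576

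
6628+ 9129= 15757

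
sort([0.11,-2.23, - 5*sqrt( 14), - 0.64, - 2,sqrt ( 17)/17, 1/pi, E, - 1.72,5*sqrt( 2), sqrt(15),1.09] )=[ - 5*sqrt(14), - 2.23, - 2,-1.72, - 0.64,0.11, sqrt( 17 )/17,1/pi, 1.09,  E, sqrt( 15 ), 5 * sqrt( 2) ]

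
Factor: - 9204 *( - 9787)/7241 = 2^2*3^1*59^1 * 557^( - 1 )*9787^1 = 6929196/557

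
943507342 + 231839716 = 1175347058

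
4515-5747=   -  1232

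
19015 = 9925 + 9090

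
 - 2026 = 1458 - 3484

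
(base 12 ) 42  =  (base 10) 50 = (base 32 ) 1I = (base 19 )2C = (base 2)110010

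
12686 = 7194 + 5492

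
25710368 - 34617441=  - 8907073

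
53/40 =53/40  =  1.32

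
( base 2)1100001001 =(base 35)M7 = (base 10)777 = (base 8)1411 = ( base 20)1ih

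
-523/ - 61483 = 523/61483  =  0.01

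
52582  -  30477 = 22105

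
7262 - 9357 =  - 2095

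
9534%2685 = 1479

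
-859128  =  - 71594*12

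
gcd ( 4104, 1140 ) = 228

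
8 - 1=7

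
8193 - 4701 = 3492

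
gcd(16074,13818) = 282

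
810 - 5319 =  - 4509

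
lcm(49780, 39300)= 746700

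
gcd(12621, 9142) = 7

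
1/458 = 1/458=0.00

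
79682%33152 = 13378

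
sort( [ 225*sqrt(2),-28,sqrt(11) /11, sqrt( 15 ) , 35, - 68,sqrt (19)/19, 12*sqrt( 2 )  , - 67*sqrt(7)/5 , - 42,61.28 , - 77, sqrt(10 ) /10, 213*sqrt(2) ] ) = [ - 77, - 68, - 42, - 67*sqrt(7)/5,-28, sqrt( 19) /19, sqrt(11 ) /11,sqrt( 10)/10,sqrt(15),  12*sqrt ( 2) , 35,  61.28, 213*sqrt(2 ),225*sqrt ( 2)] 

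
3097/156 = 3097/156 = 19.85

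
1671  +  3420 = 5091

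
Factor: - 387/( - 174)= 129/58 = 2^(  -  1 )*3^1*29^( - 1 )*43^1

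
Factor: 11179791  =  3^2*7^2*101^1*251^1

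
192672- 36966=155706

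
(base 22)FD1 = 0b1110101111011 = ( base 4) 1311323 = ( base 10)7547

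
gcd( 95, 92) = 1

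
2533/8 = 2533/8=316.62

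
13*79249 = 1030237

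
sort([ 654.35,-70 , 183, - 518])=[ - 518,-70,  183, 654.35 ] 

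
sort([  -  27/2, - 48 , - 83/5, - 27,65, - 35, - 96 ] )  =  [ - 96, - 48, - 35, - 27,  -  83/5, - 27/2,  65]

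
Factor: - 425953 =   -  11^1*38723^1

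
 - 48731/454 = -108 + 301/454  =  - 107.34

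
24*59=1416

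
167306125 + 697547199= 864853324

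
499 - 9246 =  - 8747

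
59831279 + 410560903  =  470392182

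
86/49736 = 43/24868 = 0.00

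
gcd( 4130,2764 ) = 2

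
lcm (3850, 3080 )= 15400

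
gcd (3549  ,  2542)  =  1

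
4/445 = 4/445 = 0.01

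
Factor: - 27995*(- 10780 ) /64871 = 2^2 * 5^2*7^2*11^2*509^1*64871^( - 1 ) = 301786100/64871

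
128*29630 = 3792640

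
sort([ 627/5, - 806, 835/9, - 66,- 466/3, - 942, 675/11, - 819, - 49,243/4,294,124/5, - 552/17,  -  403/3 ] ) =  [-942, - 819, - 806, - 466/3 , - 403/3, - 66, - 49, - 552/17,  124/5, 243/4 , 675/11,835/9, 627/5, 294] 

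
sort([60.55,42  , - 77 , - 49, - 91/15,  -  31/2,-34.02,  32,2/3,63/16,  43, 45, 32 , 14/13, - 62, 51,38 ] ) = [  -  77,-62, - 49, - 34.02,  -  31/2, - 91/15, 2/3, 14/13,63/16,32,32, 38 , 42, 43,  45,51,60.55] 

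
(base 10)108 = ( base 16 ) 6C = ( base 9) 130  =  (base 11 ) 99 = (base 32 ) 3c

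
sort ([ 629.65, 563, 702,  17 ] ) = [17,563, 629.65, 702] 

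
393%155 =83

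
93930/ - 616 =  - 153 + 159/308 = - 152.48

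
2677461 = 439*6099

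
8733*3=26199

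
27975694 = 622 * 44977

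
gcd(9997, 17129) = 1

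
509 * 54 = 27486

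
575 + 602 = 1177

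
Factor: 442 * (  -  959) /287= - 60554/41= -  2^1*13^1*17^1*41^( - 1 )*137^1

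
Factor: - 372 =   -  2^2*3^1 * 31^1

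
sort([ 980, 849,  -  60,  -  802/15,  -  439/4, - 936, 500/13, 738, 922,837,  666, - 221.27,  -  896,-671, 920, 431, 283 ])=[ - 936, - 896, -671, - 221.27, - 439/4,- 60, - 802/15, 500/13,283, 431,666, 738, 837, 849,920,922,980 ] 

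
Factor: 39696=2^4*3^1*827^1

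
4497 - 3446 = 1051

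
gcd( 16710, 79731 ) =3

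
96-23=73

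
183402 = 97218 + 86184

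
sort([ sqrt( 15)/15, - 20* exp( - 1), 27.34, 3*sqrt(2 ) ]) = [ - 20* exp( - 1), sqrt( 15)/15,  3 * sqrt( 2), 27.34 ] 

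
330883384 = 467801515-136918131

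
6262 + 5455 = 11717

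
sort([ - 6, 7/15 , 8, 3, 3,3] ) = [ - 6, 7/15,3 , 3,3,8] 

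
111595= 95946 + 15649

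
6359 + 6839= 13198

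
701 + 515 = 1216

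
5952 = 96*62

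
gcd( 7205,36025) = 7205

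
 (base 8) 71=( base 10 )57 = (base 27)23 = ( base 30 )1R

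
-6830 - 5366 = -12196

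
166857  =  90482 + 76375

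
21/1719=7/573 = 0.01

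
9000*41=369000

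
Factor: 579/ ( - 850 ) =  - 2^( -1)*3^1*5^(-2)*17^ ( - 1 )*193^1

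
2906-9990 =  - 7084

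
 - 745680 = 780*( - 956) 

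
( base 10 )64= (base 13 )4c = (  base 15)44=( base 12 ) 54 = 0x40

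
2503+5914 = 8417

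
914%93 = 77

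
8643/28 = 308 + 19/28 = 308.68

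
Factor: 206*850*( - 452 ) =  - 79145200 = -2^4*5^2*17^1*103^1*113^1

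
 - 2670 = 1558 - 4228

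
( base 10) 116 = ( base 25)4g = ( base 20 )5G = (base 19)62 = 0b1110100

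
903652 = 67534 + 836118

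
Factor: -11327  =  -47^1 *241^1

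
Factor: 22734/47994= 9/19 = 3^2* 19^( - 1)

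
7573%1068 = 97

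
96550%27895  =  12865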